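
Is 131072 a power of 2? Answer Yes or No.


0b100000000000000000. Only one bit set => Yes

Yes


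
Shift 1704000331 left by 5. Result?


0b1100101100100001111101101001011 << 5 = 0b110010110010000111110110100101100000 = 54528010592

54528010592


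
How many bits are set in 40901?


0b1001111111000101 has 10 set bits

10


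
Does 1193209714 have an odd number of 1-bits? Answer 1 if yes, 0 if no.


0b1000111000111101110111101110010 has 19 ones => parity 1

1


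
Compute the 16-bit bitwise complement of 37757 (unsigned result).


~0b1001001101111101 = 0b110110010000010 = 27778 (16-bit unsigned)

27778


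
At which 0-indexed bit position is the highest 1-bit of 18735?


0b100100100101111. Highest set bit at position 14

14


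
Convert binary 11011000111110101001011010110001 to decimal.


11011000111110101001011010110001 in decimal = 3640301233

3640301233


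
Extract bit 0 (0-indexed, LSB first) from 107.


0b1101011, position 0 = 1

1


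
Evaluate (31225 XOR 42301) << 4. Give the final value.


Step 1: 31225 ^ 42301 = 56516
Step 2: 56516 << 4 = 904256

904256


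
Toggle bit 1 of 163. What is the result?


163 ^ (1 << 1) = 163 ^ 2 = 161

161


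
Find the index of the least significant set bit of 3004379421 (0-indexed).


0b10110011000100110011000100011101. Lowest set bit at position 0

0


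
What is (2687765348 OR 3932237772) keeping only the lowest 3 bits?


Step 1: 2687765348 | 3932237772 = 3933548524
Step 2: 3933548524 & 7 = 4

4


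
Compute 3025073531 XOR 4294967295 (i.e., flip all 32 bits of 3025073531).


3025073531 ^ 4294967295 = 1269893764

1269893764


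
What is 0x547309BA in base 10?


547309BA hex = 1416825274 decimal

1416825274


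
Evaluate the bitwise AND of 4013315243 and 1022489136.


0b11101111001101100101010010101011 & 0b111100111100011111001000110000 = 0b101100001100000101000000100000 = 741363744

741363744


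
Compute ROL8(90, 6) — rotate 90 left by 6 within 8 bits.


Rotate 0b1011010 left by 6 (8-bit) = 0b10010110 = 150

150


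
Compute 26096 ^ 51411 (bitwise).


0b110010111110000 ^ 0b1100100011010011 = 0b1010110100100011 = 44323

44323


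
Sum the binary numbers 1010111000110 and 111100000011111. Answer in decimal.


1010111000110 + 111100000011111 = 1000110111100101 = 36325

36325


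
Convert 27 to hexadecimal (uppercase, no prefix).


27 = 1B hex

1B


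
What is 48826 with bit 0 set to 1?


48826 | (1 << 0) = 48826 | 1 = 48827

48827


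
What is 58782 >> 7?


0b1110010110011110 >> 7 = 0b111001011 = 459

459


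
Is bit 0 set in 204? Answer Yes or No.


0b11001100, bit 0 = 0. No

No


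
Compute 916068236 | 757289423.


0b110110100110100001011110001100 | 0b101101001000110101000111001111 = 0b111111101110110101011111001111 = 1069242319

1069242319


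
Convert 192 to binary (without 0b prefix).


192 = 11000000 in binary

11000000


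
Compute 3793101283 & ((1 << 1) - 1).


3793101283 & 1 = 1

1


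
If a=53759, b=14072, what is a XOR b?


53759 ^ 14072 = 59143

59143


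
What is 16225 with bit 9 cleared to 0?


16225 & ~(1 << 9) = 15713

15713


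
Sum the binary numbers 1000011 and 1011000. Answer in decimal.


1000011 + 1011000 = 10011011 = 155

155


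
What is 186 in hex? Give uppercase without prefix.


186 = BA hex

BA


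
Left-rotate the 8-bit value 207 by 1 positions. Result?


Rotate 0b11001111 left by 1 (8-bit) = 0b10011111 = 159

159


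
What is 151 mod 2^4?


151 & 15 = 7

7


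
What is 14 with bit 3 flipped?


14 ^ (1 << 3) = 14 ^ 8 = 6

6


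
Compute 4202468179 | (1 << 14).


4202468179 | (1 << 14) = 4202468179 | 16384 = 4202484563

4202484563


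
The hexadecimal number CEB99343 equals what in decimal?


CEB99343 hex = 3468268355 decimal

3468268355


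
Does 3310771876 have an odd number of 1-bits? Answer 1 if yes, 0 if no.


0b11000101010101100101111010100100 has 16 ones => parity 0

0


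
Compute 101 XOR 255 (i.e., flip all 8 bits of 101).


101 ^ 255 = 154

154


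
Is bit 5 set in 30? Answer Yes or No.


0b11110, bit 5 = 0. No

No


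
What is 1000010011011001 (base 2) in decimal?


1000010011011001 in decimal = 34009

34009


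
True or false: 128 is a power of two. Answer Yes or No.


0b10000000. Only one bit set => Yes

Yes


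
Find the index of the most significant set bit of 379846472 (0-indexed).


0b10110101000111111111101001000. Highest set bit at position 28

28


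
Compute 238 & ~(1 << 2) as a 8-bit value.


238 & ~(1 << 2) = 234

234


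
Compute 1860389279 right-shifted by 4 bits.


0b1101110111000110100100110011111 >> 4 = 0b110111011100011010010011001 = 116274329

116274329


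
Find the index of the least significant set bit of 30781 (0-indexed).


0b111100000111101. Lowest set bit at position 0

0


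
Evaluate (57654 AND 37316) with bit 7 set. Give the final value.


Step 1: 57654 & 37316 = 33028
Step 2: 33028 | (1 << 7) = 33028 | 128 = 33156

33156


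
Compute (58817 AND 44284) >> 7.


Step 1: 58817 & 44284 = 42176
Step 2: 42176 >> 7 = 329

329


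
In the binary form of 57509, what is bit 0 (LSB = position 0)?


0b1110000010100101, position 0 = 1

1


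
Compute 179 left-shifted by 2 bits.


0b10110011 << 2 = 0b1011001100 = 716

716


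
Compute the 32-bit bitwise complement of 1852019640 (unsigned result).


~0b1101110011000111001001110111000 = 0b10010001100111000110110001000111 = 2442947655 (32-bit unsigned)

2442947655


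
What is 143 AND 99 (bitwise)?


0b10001111 & 0b1100011 = 0b11 = 3

3


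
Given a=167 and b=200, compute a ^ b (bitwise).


167 ^ 200 = 111

111


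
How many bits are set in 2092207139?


0b1111100101101001000110000100011 has 15 set bits

15


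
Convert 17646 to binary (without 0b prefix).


17646 = 100010011101110 in binary

100010011101110


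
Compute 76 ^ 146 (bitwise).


0b1001100 ^ 0b10010010 = 0b11011110 = 222

222


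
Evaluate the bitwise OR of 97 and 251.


0b1100001 | 0b11111011 = 0b11111011 = 251

251


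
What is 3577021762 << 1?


0b11010101001101010000010101000010 << 1 = 0b110101010011010100000101010000100 = 7154043524

7154043524


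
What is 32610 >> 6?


0b111111101100010 >> 6 = 0b111111101 = 509

509


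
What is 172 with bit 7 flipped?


172 ^ (1 << 7) = 172 ^ 128 = 44

44


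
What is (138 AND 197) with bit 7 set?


Step 1: 138 & 197 = 128
Step 2: 128 | (1 << 7) = 128 | 128 = 128

128


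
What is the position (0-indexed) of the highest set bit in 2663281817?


0b10011110101111100111010010011001. Highest set bit at position 31

31


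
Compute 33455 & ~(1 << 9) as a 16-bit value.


33455 & ~(1 << 9) = 32943

32943


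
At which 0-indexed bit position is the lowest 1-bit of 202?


0b11001010. Lowest set bit at position 1

1


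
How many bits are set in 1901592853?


0b1110001010110000000000100010101 has 11 set bits

11


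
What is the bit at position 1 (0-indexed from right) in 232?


0b11101000, position 1 = 0

0


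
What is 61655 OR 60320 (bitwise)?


0b1111000011010111 | 0b1110101110100000 = 0b1111101111110111 = 64503

64503


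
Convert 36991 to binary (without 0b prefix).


36991 = 1001000001111111 in binary

1001000001111111


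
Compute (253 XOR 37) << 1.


Step 1: 253 ^ 37 = 216
Step 2: 216 << 1 = 432

432


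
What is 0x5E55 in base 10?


5E55 hex = 24149 decimal

24149


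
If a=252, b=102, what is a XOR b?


252 ^ 102 = 154

154


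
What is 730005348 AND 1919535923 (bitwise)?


0b101011100000101111111101100100 & 0b1110010011010011100101100110011 = 0b100010000000001100101100100000 = 570477344

570477344


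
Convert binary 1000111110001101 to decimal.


1000111110001101 in decimal = 36749

36749


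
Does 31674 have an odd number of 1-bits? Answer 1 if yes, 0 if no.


0b111101110111010 has 11 ones => parity 1

1


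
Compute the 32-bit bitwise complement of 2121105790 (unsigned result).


~0b1111110011011011000000101111110 = 0b10000001100100100111111010000001 = 2173861505 (32-bit unsigned)

2173861505


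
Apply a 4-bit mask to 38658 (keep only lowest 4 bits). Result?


38658 & 15 = 2

2


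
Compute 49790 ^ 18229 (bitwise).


0b1100001001111110 ^ 0b100011100110101 = 0b1000010101001011 = 34123

34123


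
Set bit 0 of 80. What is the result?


80 | (1 << 0) = 80 | 1 = 81

81


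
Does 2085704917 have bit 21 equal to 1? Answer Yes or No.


0b1111100010100010101010011010101, bit 21 = 0. No

No


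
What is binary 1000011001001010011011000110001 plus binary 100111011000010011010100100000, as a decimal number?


1000011001001010011011000110001 + 100111011000010011010100100000 = 1101010100001100110101101010001 = 1787194193

1787194193


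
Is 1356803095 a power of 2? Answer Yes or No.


0b1010000110111110010110000010111. Multiple bits set => No

No


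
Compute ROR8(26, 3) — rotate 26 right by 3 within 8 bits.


Rotate 0b11010 right by 3 (8-bit) = 0b1000011 = 67

67


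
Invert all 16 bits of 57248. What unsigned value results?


57248 ^ 65535 = 8287

8287


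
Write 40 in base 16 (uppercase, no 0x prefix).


40 = 28 hex

28


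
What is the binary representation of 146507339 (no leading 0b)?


146507339 = 1000101110111000011001001011 in binary

1000101110111000011001001011


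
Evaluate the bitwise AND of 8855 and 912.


0b10001010010111 & 0b1110010000 = 0b1010010000 = 656

656


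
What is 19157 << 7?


0b100101011010101 << 7 = 0b1001010110101010000000 = 2452096

2452096


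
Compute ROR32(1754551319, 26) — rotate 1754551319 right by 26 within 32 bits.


Rotate 0b1101000100101000101010000010111 right by 26 (32-bit) = 0b100101000101010000010111011010 = 622134746

622134746


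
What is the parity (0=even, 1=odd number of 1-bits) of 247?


0b11110111 has 7 ones => parity 1

1


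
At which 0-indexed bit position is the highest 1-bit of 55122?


0b1101011101010010. Highest set bit at position 15

15


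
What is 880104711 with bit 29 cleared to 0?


880104711 & ~(1 << 29) = 343233799

343233799


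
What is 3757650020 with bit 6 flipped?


3757650020 ^ (1 << 6) = 3757650020 ^ 64 = 3757649956

3757649956


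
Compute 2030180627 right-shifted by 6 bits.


0b1111001000000100001100100010011 >> 6 = 0b1111001000000100001100100 = 31721572

31721572


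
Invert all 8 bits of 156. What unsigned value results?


156 ^ 255 = 99

99


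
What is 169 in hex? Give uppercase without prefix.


169 = A9 hex

A9


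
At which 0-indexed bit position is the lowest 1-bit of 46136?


0b1011010000111000. Lowest set bit at position 3

3


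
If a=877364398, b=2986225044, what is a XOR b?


877364398 ^ 2986225044 = 2243275066

2243275066


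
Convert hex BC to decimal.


BC hex = 188 decimal

188


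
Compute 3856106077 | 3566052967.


0b11100101110101111000001001011101 | 0b11010100100011011010011001100111 = 0b11110101110111111010011001111111 = 4125075071

4125075071


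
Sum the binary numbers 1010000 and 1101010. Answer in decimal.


1010000 + 1101010 = 10111010 = 186

186


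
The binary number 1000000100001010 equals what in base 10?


1000000100001010 in decimal = 33034

33034


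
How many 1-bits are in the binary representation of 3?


0b11 has 2 set bits

2


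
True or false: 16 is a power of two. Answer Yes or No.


0b10000. Only one bit set => Yes

Yes


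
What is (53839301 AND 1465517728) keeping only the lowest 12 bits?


Step 1: 53839301 & 1465517728 = 51381376
Step 2: 51381376 & 4095 = 1152

1152


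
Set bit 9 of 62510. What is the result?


62510 | (1 << 9) = 62510 | 512 = 63022

63022


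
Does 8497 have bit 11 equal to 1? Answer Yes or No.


0b10000100110001, bit 11 = 0. No

No


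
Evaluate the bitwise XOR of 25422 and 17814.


0b110001101001110 ^ 0b100010110010110 = 0b10011011011000 = 9944

9944


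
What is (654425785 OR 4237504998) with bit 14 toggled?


Step 1: 654425785 | 4237504998 = 4287873023
Step 2: 4287873023 ^ (1 << 14) = 4287873023 ^ 16384 = 4287889407

4287889407


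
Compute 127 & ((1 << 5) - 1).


127 & 31 = 31

31


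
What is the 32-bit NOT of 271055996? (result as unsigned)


~0b10000001001111111110001111100 = 0b11101111110110000000001110000011 = 4023911299 (32-bit unsigned)

4023911299


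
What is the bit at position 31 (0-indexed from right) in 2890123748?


0b10101100010000111100100111100100, position 31 = 1

1


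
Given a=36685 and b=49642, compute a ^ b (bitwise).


36685 ^ 49642 = 20135

20135


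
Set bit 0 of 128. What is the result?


128 | (1 << 0) = 128 | 1 = 129

129


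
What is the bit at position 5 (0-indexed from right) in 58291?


0b1110001110110011, position 5 = 1

1


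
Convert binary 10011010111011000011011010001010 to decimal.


10011010111011000011011010001010 in decimal = 2599171722

2599171722


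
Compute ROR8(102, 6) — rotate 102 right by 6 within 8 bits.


Rotate 0b1100110 right by 6 (8-bit) = 0b10011001 = 153

153


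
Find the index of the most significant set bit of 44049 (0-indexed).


0b1010110000010001. Highest set bit at position 15

15


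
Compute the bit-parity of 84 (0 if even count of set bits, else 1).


0b1010100 has 3 ones => parity 1

1


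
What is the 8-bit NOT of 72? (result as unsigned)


~0b1001000 = 0b10110111 = 183 (8-bit unsigned)

183


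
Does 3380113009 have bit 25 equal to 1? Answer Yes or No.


0b11001001011110000110111001110001, bit 25 = 0. No

No


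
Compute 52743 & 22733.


0b1100111000000111 & 0b101100011001101 = 0b100100000000101 = 18437

18437


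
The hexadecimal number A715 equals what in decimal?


A715 hex = 42773 decimal

42773


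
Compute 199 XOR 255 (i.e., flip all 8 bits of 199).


199 ^ 255 = 56

56


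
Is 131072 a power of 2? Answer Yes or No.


0b100000000000000000. Only one bit set => Yes

Yes


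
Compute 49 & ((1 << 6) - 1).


49 & 63 = 49

49


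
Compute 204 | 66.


0b11001100 | 0b1000010 = 0b11001110 = 206

206


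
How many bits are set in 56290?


0b1101101111100010 has 10 set bits

10


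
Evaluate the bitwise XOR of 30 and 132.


0b11110 ^ 0b10000100 = 0b10011010 = 154

154


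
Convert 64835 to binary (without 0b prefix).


64835 = 1111110101000011 in binary

1111110101000011


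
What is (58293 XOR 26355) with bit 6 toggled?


Step 1: 58293 ^ 26355 = 34118
Step 2: 34118 ^ (1 << 6) = 34118 ^ 64 = 34054

34054


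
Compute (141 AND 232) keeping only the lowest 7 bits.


Step 1: 141 & 232 = 136
Step 2: 136 & 127 = 8

8


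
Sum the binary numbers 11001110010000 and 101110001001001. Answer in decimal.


11001110010000 + 101110001001001 = 1000111111011001 = 36825

36825


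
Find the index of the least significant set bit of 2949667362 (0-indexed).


0b10101111110100000101101000100010. Lowest set bit at position 1

1


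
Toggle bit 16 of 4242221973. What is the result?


4242221973 ^ (1 << 16) = 4242221973 ^ 65536 = 4242156437

4242156437


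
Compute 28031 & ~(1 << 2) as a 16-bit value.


28031 & ~(1 << 2) = 28027

28027


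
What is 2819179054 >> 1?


0b10101000000010010100001000101110 >> 1 = 0b1010100000001001010000100010111 = 1409589527

1409589527


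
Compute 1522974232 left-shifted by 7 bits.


0b1011010110001101011111000011000 << 7 = 0b10110101100011010111110000110000000000 = 194940701696

194940701696


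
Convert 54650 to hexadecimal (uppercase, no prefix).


54650 = D57A hex

D57A


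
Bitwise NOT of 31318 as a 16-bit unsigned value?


~0b111101001010110 = 0b1000010110101001 = 34217 (16-bit unsigned)

34217


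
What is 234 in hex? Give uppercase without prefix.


234 = EA hex

EA


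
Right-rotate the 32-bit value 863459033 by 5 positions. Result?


Rotate 0b110011011101110101011011011001 right by 5 (32-bit) = 0b11001001100110111011101010110110 = 3382426294

3382426294


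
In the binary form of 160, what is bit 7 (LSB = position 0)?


0b10100000, position 7 = 1

1


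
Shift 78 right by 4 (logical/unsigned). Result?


0b1001110 >> 4 = 0b100 = 4

4


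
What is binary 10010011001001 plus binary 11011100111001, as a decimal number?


10010011001001 + 11011100111001 = 101110000000010 = 23554

23554


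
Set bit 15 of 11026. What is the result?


11026 | (1 << 15) = 11026 | 32768 = 43794

43794


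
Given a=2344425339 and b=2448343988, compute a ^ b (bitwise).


2344425339 ^ 2448343988 = 441701583

441701583


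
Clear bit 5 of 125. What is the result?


125 & ~(1 << 5) = 93

93


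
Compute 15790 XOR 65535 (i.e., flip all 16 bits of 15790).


15790 ^ 65535 = 49745

49745


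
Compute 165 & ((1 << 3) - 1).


165 & 7 = 5

5


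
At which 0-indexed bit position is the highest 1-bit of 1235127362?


0b1001001100111101000110001000010. Highest set bit at position 30

30


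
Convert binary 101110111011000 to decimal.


101110111011000 in decimal = 24024

24024


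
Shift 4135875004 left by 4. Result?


0b11110110100001000111000110111100 << 4 = 0b111101101000010001110001101111000000 = 66174000064

66174000064


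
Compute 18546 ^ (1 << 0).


18546 ^ (1 << 0) = 18546 ^ 1 = 18547

18547


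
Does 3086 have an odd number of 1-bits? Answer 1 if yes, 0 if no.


0b110000001110 has 5 ones => parity 1

1


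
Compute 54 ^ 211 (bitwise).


0b110110 ^ 0b11010011 = 0b11100101 = 229

229


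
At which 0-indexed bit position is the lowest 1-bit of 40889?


0b1001111110111001. Lowest set bit at position 0

0


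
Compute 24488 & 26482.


0b101111110101000 & 0b110011101110010 = 0b100011100100000 = 18208

18208


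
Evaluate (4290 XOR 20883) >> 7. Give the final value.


Step 1: 4290 ^ 20883 = 16721
Step 2: 16721 >> 7 = 130

130


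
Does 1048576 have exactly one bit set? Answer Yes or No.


0b100000000000000000000. Only one bit set => Yes

Yes


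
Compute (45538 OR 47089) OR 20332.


Step 1: 45538 | 47089 = 47091
Step 2: 47091 | 20332 = 65535

65535


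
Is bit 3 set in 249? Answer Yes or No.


0b11111001, bit 3 = 1. Yes

Yes


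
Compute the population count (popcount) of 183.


0b10110111 has 6 set bits

6


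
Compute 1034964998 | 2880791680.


0b111101101100000101000000000110 | 0b10101011101101010110010010000000 = 0b10111111101101010111010010000110 = 3216340102

3216340102


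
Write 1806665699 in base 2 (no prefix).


1806665699 = 1101011101011111000011111100011 in binary

1101011101011111000011111100011


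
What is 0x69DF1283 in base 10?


69DF1283 hex = 1776226947 decimal

1776226947


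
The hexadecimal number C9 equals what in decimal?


C9 hex = 201 decimal

201


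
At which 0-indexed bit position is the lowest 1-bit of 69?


0b1000101. Lowest set bit at position 0

0


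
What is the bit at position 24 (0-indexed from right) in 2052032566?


0b1111010010011111000100000110110, position 24 = 0

0


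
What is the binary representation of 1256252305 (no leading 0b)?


1256252305 = 1001010111000001110001110010001 in binary

1001010111000001110001110010001


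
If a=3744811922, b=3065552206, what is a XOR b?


3744811922 ^ 3065552206 = 1770903260

1770903260


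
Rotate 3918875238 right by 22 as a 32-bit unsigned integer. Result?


Rotate 0b11101001100101010100101001100110 right by 22 (32-bit) = 0b1010101001010011001101110100110 = 1428790182

1428790182


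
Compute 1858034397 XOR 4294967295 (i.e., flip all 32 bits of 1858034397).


1858034397 ^ 4294967295 = 2436932898

2436932898


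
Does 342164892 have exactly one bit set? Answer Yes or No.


0b10100011001010000010110011100. Multiple bits set => No

No


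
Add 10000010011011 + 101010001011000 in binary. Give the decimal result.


10000010011011 + 101010001011000 = 111010011110011 = 29939

29939


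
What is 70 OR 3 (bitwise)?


0b1000110 | 0b11 = 0b1000111 = 71

71


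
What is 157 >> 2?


0b10011101 >> 2 = 0b100111 = 39

39


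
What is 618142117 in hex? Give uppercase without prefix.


618142117 = 24D819A5 hex

24D819A5


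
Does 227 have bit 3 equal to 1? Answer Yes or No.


0b11100011, bit 3 = 0. No

No


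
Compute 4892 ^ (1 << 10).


4892 ^ (1 << 10) = 4892 ^ 1024 = 5916

5916


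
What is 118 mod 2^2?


118 & 3 = 2

2


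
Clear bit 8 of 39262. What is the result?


39262 & ~(1 << 8) = 39006

39006


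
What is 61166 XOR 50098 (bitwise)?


0b1110111011101110 ^ 0b1100001110110010 = 0b10110101011100 = 11612

11612


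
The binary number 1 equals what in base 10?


1 in decimal = 1

1


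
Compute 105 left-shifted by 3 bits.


0b1101001 << 3 = 0b1101001000 = 840

840


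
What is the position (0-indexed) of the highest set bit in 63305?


0b1111011101001001. Highest set bit at position 15

15


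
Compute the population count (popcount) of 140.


0b10001100 has 3 set bits

3


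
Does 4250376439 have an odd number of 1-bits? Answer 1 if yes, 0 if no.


0b11111101010101111001100011110111 has 22 ones => parity 0

0


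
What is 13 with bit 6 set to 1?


13 | (1 << 6) = 13 | 64 = 77

77


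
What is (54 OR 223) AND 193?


Step 1: 54 | 223 = 255
Step 2: 255 & 193 = 193

193


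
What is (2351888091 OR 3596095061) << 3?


Step 1: 2351888091 | 3596095061 = 3732864735
Step 2: 3732864735 << 3 = 29862917880

29862917880


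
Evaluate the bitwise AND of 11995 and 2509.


0b10111011011011 & 0b100111001101 = 0b100011001001 = 2249

2249


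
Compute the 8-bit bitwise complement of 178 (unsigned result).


~0b10110010 = 0b1001101 = 77 (8-bit unsigned)

77


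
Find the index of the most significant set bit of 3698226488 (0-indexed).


0b11011100011011100111010100111000. Highest set bit at position 31

31


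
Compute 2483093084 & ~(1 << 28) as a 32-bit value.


2483093084 & ~(1 << 28) = 2214657628

2214657628


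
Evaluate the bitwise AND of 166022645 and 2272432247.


0b1001111001010100110111110101 & 0b10000111011100101001000001110111 = 0b1011000000000000001110101 = 23068789

23068789


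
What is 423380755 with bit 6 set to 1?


423380755 | (1 << 6) = 423380755 | 64 = 423380819

423380819


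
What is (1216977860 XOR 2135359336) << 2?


Step 1: 1216977860 ^ 2135359336 = 936338604
Step 2: 936338604 << 2 = 3745354416

3745354416


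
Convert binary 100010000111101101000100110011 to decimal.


100010000111101101000100110011 in decimal = 572444979

572444979


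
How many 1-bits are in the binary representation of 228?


0b11100100 has 4 set bits

4


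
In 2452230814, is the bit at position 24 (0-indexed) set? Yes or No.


0b10010010001010100001001010011110, bit 24 = 0. No

No


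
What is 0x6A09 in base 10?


6A09 hex = 27145 decimal

27145


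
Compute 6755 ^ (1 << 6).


6755 ^ (1 << 6) = 6755 ^ 64 = 6691

6691


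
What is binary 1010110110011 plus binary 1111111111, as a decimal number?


1010110110011 + 1111111111 = 1100110110010 = 6578

6578


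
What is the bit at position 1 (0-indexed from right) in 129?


0b10000001, position 1 = 0

0


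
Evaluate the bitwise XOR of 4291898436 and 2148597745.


0b11111111110100010010110001000100 ^ 0b10000000000100001111111111110001 = 0b1111111110000011101001110110101 = 2143409077

2143409077


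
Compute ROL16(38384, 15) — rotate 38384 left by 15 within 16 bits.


Rotate 0b1001010111110000 left by 15 (16-bit) = 0b100101011111000 = 19192

19192


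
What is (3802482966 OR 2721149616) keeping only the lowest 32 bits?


Step 1: 3802482966 | 2721149616 = 3803544502
Step 2: 3803544502 & 4294967295 = 3803544502

3803544502


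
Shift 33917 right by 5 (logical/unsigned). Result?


0b1000010001111101 >> 5 = 0b10000100011 = 1059

1059


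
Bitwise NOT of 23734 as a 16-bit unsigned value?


~0b101110010110110 = 0b1010001101001001 = 41801 (16-bit unsigned)

41801


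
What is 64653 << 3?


0b1111110010001101 << 3 = 0b1111110010001101000 = 517224

517224


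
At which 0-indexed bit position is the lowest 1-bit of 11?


0b1011. Lowest set bit at position 0

0


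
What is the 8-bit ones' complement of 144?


144 ^ 255 = 111

111


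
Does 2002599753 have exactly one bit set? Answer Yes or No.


0b1110111010111010011111101001001. Multiple bits set => No

No


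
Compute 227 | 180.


0b11100011 | 0b10110100 = 0b11110111 = 247

247


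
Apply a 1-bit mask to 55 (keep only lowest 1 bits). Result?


55 & 1 = 1

1


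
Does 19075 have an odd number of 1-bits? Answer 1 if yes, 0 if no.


0b100101010000011 has 6 ones => parity 0

0


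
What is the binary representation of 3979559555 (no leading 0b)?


3979559555 = 11101101001100110100001010000011 in binary

11101101001100110100001010000011


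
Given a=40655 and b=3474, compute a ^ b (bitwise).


40655 ^ 3474 = 37725

37725


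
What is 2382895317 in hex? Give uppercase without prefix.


2382895317 = 8E0818D5 hex

8E0818D5


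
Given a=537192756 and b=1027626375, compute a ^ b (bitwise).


537192756 ^ 1027626375 = 491044019

491044019


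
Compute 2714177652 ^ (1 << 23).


2714177652 ^ (1 << 23) = 2714177652 ^ 8388608 = 2705789044

2705789044


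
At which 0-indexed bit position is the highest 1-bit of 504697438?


0b11110000101010001001001011110. Highest set bit at position 28

28


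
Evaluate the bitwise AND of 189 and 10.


0b10111101 & 0b1010 = 0b1000 = 8

8


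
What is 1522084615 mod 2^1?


1522084615 & 1 = 1

1


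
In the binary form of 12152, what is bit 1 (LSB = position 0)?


0b10111101111000, position 1 = 0

0


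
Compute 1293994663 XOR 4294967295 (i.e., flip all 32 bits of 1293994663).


1293994663 ^ 4294967295 = 3000972632

3000972632


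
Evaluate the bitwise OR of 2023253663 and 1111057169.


0b1111000100110000110011010011111 | 0b1000010001110010110001100010001 = 0b1111010101110010110011110011111 = 2058971039

2058971039


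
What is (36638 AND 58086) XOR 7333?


Step 1: 36638 & 58086 = 33286
Step 2: 33286 ^ 7333 = 40611

40611


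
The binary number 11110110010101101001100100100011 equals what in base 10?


11110110010101101001100100100011 in decimal = 4132870435

4132870435


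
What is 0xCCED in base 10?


CCED hex = 52461 decimal

52461


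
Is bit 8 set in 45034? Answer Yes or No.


0b1010111111101010, bit 8 = 1. Yes

Yes


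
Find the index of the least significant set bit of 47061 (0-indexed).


0b1011011111010101. Lowest set bit at position 0

0


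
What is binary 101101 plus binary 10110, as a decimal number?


101101 + 10110 = 1000011 = 67

67


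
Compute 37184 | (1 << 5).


37184 | (1 << 5) = 37184 | 32 = 37216

37216


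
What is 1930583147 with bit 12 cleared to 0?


1930583147 & ~(1 << 12) = 1930579051

1930579051


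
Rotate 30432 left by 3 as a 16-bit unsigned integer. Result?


Rotate 0b111011011100000 left by 3 (16-bit) = 0b1011011100000011 = 46851

46851


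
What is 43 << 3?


0b101011 << 3 = 0b101011000 = 344

344


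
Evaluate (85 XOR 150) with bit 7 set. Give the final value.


Step 1: 85 ^ 150 = 195
Step 2: 195 | (1 << 7) = 195 | 128 = 195

195


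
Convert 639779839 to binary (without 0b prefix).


639779839 = 100110001000100100001111111111 in binary

100110001000100100001111111111


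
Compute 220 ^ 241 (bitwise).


0b11011100 ^ 0b11110001 = 0b101101 = 45

45


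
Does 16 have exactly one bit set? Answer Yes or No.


0b10000. Only one bit set => Yes

Yes


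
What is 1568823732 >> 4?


0b1011101100000100101100110110100 >> 4 = 0b101110110000010010110011011 = 98051483

98051483


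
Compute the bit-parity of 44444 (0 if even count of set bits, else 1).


0b1010110110011100 has 9 ones => parity 1

1


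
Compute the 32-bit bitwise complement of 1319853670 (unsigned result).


~0b1001110101010110101111001100110 = 0b10110001010101001010000110011001 = 2975113625 (32-bit unsigned)

2975113625


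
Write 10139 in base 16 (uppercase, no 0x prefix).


10139 = 279B hex

279B


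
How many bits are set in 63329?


0b1111011101100001 has 10 set bits

10


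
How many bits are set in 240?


0b11110000 has 4 set bits

4


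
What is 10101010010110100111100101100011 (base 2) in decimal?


10101010010110100111100101100011 in decimal = 2858056035

2858056035


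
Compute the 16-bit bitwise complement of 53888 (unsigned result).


~0b1101001010000000 = 0b10110101111111 = 11647 (16-bit unsigned)

11647


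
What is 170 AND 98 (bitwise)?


0b10101010 & 0b1100010 = 0b100010 = 34

34


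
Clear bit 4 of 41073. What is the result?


41073 & ~(1 << 4) = 41057

41057


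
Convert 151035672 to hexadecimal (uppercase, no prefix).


151035672 = 9009F18 hex

9009F18


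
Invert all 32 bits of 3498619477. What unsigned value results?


3498619477 ^ 4294967295 = 796347818

796347818


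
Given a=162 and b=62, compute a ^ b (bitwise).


162 ^ 62 = 156

156


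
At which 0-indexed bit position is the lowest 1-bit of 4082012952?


0b11110011010011101001001100011000. Lowest set bit at position 3

3


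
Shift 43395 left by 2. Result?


0b1010100110000011 << 2 = 0b101010011000001100 = 173580

173580


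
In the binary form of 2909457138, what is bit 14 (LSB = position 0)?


0b10101101011010101100101011110010, position 14 = 1

1


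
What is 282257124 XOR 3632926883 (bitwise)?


0b10000110100101110011011100100 ^ 0b11011000100010100001000010100011 = 0b11001000010110001111011001000111 = 3361273415

3361273415


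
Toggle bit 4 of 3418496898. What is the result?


3418496898 ^ (1 << 4) = 3418496898 ^ 16 = 3418496914

3418496914


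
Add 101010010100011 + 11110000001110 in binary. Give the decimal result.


101010010100011 + 11110000001110 = 1001000010110001 = 37041

37041


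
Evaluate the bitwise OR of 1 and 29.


0b1 | 0b11101 = 0b11101 = 29

29


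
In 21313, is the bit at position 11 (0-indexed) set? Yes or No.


0b101001101000001, bit 11 = 0. No

No


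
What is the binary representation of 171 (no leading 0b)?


171 = 10101011 in binary

10101011


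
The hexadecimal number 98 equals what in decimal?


98 hex = 152 decimal

152


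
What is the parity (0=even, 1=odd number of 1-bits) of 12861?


0b11001000111101 has 8 ones => parity 0

0


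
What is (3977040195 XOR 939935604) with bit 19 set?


Step 1: 3977040195 ^ 939935604 = 3574240823
Step 2: 3574240823 | (1 << 19) = 3574240823 | 524288 = 3574240823

3574240823


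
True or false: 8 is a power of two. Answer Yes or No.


0b1000. Only one bit set => Yes

Yes


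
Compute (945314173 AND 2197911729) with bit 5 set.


Step 1: 945314173 & 2197911729 = 22577
Step 2: 22577 | (1 << 5) = 22577 | 32 = 22577

22577


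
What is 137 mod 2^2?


137 & 3 = 1

1


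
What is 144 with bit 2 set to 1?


144 | (1 << 2) = 144 | 4 = 148

148


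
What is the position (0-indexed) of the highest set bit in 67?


0b1000011. Highest set bit at position 6

6


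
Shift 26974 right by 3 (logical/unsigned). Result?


0b110100101011110 >> 3 = 0b110100101011 = 3371

3371


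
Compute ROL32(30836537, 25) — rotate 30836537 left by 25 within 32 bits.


Rotate 0b1110101101000011100111001 left by 25 (32-bit) = 0b1110010000000111010110100001110 = 1912843534

1912843534


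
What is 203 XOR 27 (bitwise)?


0b11001011 ^ 0b11011 = 0b11010000 = 208

208


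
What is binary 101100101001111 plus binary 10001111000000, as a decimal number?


101100101001111 + 10001111000000 = 111110100001111 = 32015

32015


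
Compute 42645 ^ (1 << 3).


42645 ^ (1 << 3) = 42645 ^ 8 = 42653

42653


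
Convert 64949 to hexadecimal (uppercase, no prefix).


64949 = FDB5 hex

FDB5


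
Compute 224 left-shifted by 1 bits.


0b11100000 << 1 = 0b111000000 = 448

448


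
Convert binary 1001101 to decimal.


1001101 in decimal = 77

77


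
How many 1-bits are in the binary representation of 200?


0b11001000 has 3 set bits

3


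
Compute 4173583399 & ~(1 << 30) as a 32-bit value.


4173583399 & ~(1 << 30) = 3099841575

3099841575


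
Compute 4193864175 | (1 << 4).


4193864175 | (1 << 4) = 4193864175 | 16 = 4193864191

4193864191


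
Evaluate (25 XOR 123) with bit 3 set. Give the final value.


Step 1: 25 ^ 123 = 98
Step 2: 98 | (1 << 3) = 98 | 8 = 106

106


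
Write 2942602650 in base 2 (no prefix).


2942602650 = 10101111011001001000110110011010 in binary

10101111011001001000110110011010


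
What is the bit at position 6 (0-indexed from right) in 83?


0b1010011, position 6 = 1

1


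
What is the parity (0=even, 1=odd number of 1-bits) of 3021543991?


0b10110100000110010001101000110111 has 15 ones => parity 1

1


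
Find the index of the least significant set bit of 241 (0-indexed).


0b11110001. Lowest set bit at position 0

0


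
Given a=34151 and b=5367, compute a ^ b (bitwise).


34151 ^ 5367 = 37264

37264


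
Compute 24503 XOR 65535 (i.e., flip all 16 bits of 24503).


24503 ^ 65535 = 41032

41032


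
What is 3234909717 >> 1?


0b11000000110100001100111000010101 >> 1 = 0b1100000011010000110011100001010 = 1617454858

1617454858


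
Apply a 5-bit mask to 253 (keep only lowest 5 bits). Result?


253 & 31 = 29

29


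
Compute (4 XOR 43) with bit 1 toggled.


Step 1: 4 ^ 43 = 47
Step 2: 47 ^ (1 << 1) = 47 ^ 2 = 45

45


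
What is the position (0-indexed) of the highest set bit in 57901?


0b1110001000101101. Highest set bit at position 15

15


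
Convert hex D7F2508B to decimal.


D7F2508B hex = 3622981771 decimal

3622981771


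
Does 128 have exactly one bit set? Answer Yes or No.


0b10000000. Only one bit set => Yes

Yes


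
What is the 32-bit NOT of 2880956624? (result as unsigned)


~0b10101011101101111110100011010000 = 0b1010100010010000001011100101111 = 1414010671 (32-bit unsigned)

1414010671


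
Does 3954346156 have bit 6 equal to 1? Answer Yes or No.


0b11101011101100101000100010101100, bit 6 = 0. No

No


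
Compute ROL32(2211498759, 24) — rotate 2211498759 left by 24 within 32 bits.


Rotate 0b10000011110100001100101100000111 left by 24 (32-bit) = 0b111100000111101000011001011 = 126079179

126079179


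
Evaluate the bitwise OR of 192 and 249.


0b11000000 | 0b11111001 = 0b11111001 = 249

249


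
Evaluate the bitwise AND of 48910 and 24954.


0b1011111100001110 & 0b110000101111010 = 0b10000100001010 = 8458

8458


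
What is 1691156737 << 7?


0b1100100110011010000000100000001 << 7 = 0b11001001100110100000001000000010000000 = 216468062336

216468062336


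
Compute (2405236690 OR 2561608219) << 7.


Step 1: 2405236690 | 2561608219 = 2684354523
Step 2: 2684354523 << 7 = 343597378944

343597378944


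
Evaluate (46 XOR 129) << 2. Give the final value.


Step 1: 46 ^ 129 = 175
Step 2: 175 << 2 = 700

700


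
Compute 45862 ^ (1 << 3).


45862 ^ (1 << 3) = 45862 ^ 8 = 45870

45870


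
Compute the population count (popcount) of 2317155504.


0b10001010000111001111110010110000 has 15 set bits

15


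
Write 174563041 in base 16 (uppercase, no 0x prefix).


174563041 = A679EE1 hex

A679EE1


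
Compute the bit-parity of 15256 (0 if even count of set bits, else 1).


0b11101110011000 has 8 ones => parity 0

0


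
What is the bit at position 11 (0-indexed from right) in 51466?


0b1100100100001010, position 11 = 1

1


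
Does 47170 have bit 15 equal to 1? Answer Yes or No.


0b1011100001000010, bit 15 = 1. Yes

Yes


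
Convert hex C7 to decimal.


C7 hex = 199 decimal

199


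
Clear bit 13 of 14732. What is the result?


14732 & ~(1 << 13) = 6540

6540


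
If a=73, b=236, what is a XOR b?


73 ^ 236 = 165

165


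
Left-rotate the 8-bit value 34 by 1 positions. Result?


Rotate 0b100010 left by 1 (8-bit) = 0b1000100 = 68

68


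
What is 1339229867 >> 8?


0b1001111110100110000011010101011 >> 8 = 0b10011111101001100000110 = 5231366

5231366


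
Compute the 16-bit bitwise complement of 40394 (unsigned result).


~0b1001110111001010 = 0b110001000110101 = 25141 (16-bit unsigned)

25141


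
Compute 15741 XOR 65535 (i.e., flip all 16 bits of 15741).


15741 ^ 65535 = 49794

49794


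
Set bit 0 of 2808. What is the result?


2808 | (1 << 0) = 2808 | 1 = 2809

2809


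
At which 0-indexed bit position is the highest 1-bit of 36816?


0b1000111111010000. Highest set bit at position 15

15


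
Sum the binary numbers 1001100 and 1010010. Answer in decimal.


1001100 + 1010010 = 10011110 = 158

158


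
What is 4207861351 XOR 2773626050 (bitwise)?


0b11111010110011101101111001100111 ^ 0b10100101010100100010110011000010 = 0b1011111100111001111001010100101 = 1604121253

1604121253


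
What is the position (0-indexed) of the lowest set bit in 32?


0b100000. Lowest set bit at position 5

5


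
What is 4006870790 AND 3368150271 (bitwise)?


0b11101110110100111111111100000110 & 0b11001000110000011110010011111111 = 0b11001000110000011110010000000110 = 3368150022

3368150022


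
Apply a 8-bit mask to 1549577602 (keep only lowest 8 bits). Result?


1549577602 & 255 = 130

130


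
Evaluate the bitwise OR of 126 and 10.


0b1111110 | 0b1010 = 0b1111110 = 126

126


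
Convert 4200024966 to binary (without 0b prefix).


4200024966 = 11111010010101110100101110000110 in binary

11111010010101110100101110000110


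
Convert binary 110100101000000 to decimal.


110100101000000 in decimal = 26944

26944


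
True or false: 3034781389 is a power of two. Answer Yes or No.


0b10110100111000110001011011001101. Multiple bits set => No

No


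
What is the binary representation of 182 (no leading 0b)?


182 = 10110110 in binary

10110110


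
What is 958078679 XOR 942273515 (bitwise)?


0b111001000110110001111011010111 ^ 0b111000001010011111001111101011 = 0b1001100101110110100111100 = 20114748

20114748


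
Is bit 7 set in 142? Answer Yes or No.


0b10001110, bit 7 = 1. Yes

Yes


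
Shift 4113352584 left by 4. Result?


0b11110101001011001100011110001000 << 4 = 0b111101010010110011000111100010000000 = 65813641344

65813641344


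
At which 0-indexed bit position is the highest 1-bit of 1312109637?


0b1001110001101010011010001000101. Highest set bit at position 30

30
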